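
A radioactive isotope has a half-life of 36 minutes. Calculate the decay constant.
λ = ln(2)/t½ = 0.01925 minute⁻¹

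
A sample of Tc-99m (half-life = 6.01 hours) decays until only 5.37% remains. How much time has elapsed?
t = t½ × log₂(N₀/N) = 25.36 hours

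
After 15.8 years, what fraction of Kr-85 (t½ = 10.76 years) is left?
N/N₀ = (1/2)^(t/t½) = 0.3614 = 36.1%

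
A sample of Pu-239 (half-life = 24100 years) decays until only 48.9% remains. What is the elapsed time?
t = t½ × log₂(N₀/N) = 24870 years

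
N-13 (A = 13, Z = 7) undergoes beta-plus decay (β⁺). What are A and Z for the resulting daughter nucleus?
Daughter: A = 13, Z = 6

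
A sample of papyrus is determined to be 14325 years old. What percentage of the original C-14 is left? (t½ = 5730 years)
N/N₀ = (1/2)^(t/t½) = 0.1768 = 17.7%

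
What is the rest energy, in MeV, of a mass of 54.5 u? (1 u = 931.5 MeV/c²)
E = mc² = 50770 MeV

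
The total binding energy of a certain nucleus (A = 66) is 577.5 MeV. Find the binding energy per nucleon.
B.E./A = 577.5/66 = 8.75 MeV/nucleon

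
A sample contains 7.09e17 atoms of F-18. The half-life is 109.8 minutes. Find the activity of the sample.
A = λN = 4.476e15 decays/minute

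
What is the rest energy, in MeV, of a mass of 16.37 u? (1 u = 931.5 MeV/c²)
E = mc² = 15250 MeV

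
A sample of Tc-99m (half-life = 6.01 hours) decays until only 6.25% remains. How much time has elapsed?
t = t½ × log₂(N₀/N) = 24.04 hours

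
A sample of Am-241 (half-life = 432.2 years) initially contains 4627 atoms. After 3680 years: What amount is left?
N = N₀(1/2)^(t/t½) = 12.65 atoms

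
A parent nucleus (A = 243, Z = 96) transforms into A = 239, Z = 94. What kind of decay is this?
ΔA = -4, ΔZ = -2 ⇒ alpha decay (α)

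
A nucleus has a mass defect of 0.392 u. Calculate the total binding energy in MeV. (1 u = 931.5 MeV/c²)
B.E. = Δm × 931.5 = 365.1 MeV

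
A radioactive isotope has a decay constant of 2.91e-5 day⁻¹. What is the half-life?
t½ = ln(2)/λ = 23820 days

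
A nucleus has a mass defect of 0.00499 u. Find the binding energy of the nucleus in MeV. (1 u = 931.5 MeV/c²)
B.E. = Δm × 931.5 = 4.648 MeV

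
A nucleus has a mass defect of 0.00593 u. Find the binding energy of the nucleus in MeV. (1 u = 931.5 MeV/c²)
B.E. = Δm × 931.5 = 5.524 MeV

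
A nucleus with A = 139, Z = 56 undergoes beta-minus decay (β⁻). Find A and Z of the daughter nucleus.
Daughter: A = 139, Z = 57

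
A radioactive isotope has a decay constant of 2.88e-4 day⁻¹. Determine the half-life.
t½ = ln(2)/λ = 2407 days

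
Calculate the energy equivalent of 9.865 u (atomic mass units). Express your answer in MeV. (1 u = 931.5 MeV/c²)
E = mc² = 9189 MeV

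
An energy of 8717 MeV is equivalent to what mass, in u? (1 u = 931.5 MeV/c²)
m = E/c² = 9.358 u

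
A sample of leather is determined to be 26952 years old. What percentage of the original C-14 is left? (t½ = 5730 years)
N/N₀ = (1/2)^(t/t½) = 0.03838 = 3.84%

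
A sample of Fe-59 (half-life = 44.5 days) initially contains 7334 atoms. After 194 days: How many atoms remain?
N = N₀(1/2)^(t/t½) = 357.3 atoms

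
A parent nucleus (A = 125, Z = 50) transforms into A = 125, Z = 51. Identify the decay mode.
ΔA = 0, ΔZ = +1 ⇒ beta-minus decay (β⁻)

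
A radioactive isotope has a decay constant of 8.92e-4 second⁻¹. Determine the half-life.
t½ = ln(2)/λ = 777.1 seconds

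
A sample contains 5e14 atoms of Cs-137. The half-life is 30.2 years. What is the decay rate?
A = λN = 1.148e13 decays/year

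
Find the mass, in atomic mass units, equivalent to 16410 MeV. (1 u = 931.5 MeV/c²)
m = E/c² = 17.62 u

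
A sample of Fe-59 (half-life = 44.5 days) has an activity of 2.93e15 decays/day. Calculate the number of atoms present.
N = A/λ = 1.881e17 atoms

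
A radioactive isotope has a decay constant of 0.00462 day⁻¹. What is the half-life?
t½ = ln(2)/λ = 150 days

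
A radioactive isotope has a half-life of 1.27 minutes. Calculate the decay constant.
λ = ln(2)/t½ = 0.5458 minute⁻¹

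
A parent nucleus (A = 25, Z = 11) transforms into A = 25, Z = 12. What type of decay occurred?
ΔA = 0, ΔZ = +1 ⇒ beta-minus decay (β⁻)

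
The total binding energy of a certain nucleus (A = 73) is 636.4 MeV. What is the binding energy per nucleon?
B.E./A = 636.4/73 = 8.718 MeV/nucleon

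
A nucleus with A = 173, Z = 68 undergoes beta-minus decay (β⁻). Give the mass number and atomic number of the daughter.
Daughter: A = 173, Z = 69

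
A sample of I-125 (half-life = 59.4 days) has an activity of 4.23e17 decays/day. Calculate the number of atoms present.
N = A/λ = 3.625e19 atoms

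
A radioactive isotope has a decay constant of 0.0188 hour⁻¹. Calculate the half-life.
t½ = ln(2)/λ = 36.87 hours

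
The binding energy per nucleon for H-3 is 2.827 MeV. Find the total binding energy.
B.E. = 2.827 × 3 = 8.481 MeV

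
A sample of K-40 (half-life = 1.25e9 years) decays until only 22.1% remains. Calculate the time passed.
t = t½ × log₂(N₀/N) = 2.722e9 years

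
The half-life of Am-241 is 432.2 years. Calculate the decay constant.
λ = ln(2)/t½ = 0.001604 year⁻¹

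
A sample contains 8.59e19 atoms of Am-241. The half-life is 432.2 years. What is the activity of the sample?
A = λN = 1.378e17 decays/year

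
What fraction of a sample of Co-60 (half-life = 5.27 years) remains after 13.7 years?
N/N₀ = (1/2)^(t/t½) = 0.165 = 16.5%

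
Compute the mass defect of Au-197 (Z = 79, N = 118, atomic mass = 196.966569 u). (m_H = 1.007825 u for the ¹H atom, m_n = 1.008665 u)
Δm = Z·m_H + N·m_n − M = 1.674 u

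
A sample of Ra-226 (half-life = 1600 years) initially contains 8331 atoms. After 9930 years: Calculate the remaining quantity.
N = N₀(1/2)^(t/t½) = 112.8 atoms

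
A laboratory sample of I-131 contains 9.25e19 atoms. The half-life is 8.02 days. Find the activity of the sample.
A = λN = 7.995e18 decays/day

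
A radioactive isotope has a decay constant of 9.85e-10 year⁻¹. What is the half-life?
t½ = ln(2)/λ = 7.037e8 years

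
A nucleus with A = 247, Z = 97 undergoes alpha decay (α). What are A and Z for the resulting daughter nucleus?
Daughter: A = 243, Z = 95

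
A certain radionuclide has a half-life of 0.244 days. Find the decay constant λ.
λ = ln(2)/t½ = 2.841 day⁻¹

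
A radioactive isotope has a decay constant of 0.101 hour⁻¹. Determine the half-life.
t½ = ln(2)/λ = 6.863 hours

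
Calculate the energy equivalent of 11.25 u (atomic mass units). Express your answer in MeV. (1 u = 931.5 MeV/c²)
E = mc² = 10480 MeV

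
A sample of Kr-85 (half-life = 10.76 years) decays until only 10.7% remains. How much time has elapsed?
t = t½ × log₂(N₀/N) = 34.69 years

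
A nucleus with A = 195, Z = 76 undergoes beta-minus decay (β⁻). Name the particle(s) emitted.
β⁻: electron (e⁻) + antineutrino (ν̄ₑ)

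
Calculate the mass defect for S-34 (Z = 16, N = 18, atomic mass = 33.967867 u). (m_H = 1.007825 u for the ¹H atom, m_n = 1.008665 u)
Δm = Z·m_H + N·m_n − M = 0.3133 u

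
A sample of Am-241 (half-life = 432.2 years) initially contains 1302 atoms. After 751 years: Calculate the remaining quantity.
N = N₀(1/2)^(t/t½) = 390.4 atoms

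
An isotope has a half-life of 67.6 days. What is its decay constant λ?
λ = ln(2)/t½ = 0.01025 day⁻¹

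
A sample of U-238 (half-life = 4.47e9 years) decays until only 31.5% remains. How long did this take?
t = t½ × log₂(N₀/N) = 7.45e9 years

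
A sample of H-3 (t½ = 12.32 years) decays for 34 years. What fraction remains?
N/N₀ = (1/2)^(t/t½) = 0.1477 = 14.8%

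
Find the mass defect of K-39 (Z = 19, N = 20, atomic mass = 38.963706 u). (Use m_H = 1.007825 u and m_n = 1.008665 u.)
Δm = Z·m_H + N·m_n − M = 0.3583 u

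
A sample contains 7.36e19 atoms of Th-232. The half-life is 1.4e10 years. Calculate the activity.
A = λN = 3.644e9 decays/year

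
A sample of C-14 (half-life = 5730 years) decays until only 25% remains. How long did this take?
t = t½ × log₂(N₀/N) = 11460 years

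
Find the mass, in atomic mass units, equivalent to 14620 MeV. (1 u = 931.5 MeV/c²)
m = E/c² = 15.7 u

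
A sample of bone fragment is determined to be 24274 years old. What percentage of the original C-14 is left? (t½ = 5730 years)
N/N₀ = (1/2)^(t/t½) = 0.05306 = 5.31%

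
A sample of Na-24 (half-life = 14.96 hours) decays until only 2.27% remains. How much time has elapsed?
t = t½ × log₂(N₀/N) = 81.7 hours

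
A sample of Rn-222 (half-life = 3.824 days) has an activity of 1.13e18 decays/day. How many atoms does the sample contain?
N = A/λ = 6.234e18 atoms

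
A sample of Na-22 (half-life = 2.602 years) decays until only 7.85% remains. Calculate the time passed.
t = t½ × log₂(N₀/N) = 9.552 years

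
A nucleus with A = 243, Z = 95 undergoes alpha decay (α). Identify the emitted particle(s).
α particle = ⁴₂He (2 protons + 2 neutrons)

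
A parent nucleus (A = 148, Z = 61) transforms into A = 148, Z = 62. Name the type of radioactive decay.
ΔA = 0, ΔZ = +1 ⇒ beta-minus decay (β⁻)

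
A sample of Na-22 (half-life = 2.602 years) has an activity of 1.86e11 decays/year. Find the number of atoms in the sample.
N = A/λ = 6.982e11 atoms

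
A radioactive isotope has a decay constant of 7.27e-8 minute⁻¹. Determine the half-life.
t½ = ln(2)/λ = 9.534e6 minutes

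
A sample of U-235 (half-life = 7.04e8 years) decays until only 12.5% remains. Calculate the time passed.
t = t½ × log₂(N₀/N) = 2.112e9 years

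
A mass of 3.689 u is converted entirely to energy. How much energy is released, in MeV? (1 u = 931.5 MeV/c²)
E = mc² = 3436 MeV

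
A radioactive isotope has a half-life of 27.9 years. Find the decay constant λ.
λ = ln(2)/t½ = 0.02484 year⁻¹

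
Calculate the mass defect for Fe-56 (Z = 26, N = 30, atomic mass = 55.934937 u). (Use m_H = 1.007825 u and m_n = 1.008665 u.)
Δm = Z·m_H + N·m_n − M = 0.5285 u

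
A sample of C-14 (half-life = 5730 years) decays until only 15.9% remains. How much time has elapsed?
t = t½ × log₂(N₀/N) = 15200 years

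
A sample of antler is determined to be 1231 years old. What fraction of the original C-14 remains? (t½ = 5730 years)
N/N₀ = (1/2)^(t/t½) = 0.8616 = 86.2%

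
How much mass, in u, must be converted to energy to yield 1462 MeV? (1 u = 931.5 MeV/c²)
m = E/c² = 1.57 u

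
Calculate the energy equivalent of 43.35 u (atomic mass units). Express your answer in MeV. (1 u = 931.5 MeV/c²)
E = mc² = 40380 MeV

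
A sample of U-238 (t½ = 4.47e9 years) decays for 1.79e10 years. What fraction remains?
N/N₀ = (1/2)^(t/t½) = 0.06231 = 6.23%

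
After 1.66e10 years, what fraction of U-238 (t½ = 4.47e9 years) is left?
N/N₀ = (1/2)^(t/t½) = 0.07622 = 7.62%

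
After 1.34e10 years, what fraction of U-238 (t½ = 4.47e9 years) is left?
N/N₀ = (1/2)^(t/t½) = 0.1252 = 12.5%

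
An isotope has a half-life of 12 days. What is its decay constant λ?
λ = ln(2)/t½ = 0.05776 day⁻¹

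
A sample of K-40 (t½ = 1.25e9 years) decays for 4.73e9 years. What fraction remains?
N/N₀ = (1/2)^(t/t½) = 0.07259 = 7.26%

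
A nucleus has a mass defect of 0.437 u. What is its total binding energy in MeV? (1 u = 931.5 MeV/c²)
B.E. = Δm × 931.5 = 407.1 MeV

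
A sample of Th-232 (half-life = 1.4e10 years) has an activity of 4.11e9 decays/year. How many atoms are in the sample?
N = A/λ = 8.301e19 atoms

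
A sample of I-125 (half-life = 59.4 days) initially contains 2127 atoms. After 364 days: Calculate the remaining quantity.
N = N₀(1/2)^(t/t½) = 30.41 atoms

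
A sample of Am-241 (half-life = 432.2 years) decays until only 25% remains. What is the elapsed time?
t = t½ × log₂(N₀/N) = 864.4 years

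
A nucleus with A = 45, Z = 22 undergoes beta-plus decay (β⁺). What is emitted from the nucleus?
β⁺: positron (e⁺) + neutrino (νₑ)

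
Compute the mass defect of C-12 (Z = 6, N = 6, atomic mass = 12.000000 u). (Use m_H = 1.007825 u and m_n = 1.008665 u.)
Δm = Z·m_H + N·m_n − M = 0.09894 u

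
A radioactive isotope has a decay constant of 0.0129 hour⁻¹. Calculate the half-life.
t½ = ln(2)/λ = 53.73 hours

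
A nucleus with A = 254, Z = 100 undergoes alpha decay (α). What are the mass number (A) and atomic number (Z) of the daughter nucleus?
Daughter: A = 250, Z = 98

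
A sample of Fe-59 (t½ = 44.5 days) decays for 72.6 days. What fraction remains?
N/N₀ = (1/2)^(t/t½) = 0.3228 = 32.3%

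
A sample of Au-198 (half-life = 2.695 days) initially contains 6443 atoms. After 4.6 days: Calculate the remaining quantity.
N = N₀(1/2)^(t/t½) = 1974 atoms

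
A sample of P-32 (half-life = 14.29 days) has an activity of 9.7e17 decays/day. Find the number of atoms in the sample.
N = A/λ = 2e19 atoms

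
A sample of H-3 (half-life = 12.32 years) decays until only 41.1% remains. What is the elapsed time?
t = t½ × log₂(N₀/N) = 15.8 years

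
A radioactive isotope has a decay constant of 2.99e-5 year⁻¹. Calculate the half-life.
t½ = ln(2)/λ = 23180 years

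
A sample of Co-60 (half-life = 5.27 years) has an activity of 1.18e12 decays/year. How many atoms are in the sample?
N = A/λ = 8.972e12 atoms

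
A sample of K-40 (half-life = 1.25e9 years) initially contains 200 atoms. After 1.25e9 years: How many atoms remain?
N = N₀(1/2)^(t/t½) = 100 atoms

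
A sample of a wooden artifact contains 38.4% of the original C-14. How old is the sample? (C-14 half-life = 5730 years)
Age = t½ × log₂(1/ratio) = 7912 years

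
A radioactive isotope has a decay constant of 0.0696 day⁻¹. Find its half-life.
t½ = ln(2)/λ = 9.959 days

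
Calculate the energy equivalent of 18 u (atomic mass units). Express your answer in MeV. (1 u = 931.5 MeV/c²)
E = mc² = 16770 MeV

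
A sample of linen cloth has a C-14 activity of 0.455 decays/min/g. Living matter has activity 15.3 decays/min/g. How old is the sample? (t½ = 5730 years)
Age = t½ × log₂(A₀/A) = 29060 years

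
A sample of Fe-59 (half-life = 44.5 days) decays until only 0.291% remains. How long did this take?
t = t½ × log₂(N₀/N) = 374.9 days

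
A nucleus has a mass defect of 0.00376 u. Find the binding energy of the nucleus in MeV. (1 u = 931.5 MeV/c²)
B.E. = Δm × 931.5 = 3.502 MeV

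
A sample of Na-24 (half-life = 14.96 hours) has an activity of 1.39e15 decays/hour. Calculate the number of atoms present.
N = A/λ = 3e16 atoms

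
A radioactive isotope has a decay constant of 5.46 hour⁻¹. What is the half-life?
t½ = ln(2)/λ = 0.127 hours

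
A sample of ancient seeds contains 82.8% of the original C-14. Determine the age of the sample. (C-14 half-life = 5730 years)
Age = t½ × log₂(1/ratio) = 1560 years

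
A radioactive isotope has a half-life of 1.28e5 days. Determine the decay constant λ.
λ = ln(2)/t½ = 5.415e-6 day⁻¹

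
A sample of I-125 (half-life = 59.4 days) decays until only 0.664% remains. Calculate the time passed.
t = t½ × log₂(N₀/N) = 429.7 days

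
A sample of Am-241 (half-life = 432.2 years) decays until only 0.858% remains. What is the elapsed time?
t = t½ × log₂(N₀/N) = 2967 years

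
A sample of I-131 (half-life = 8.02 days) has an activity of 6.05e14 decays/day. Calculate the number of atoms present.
N = A/λ = 7e15 atoms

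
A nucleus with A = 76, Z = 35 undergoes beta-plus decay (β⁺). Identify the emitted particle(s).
β⁺: positron (e⁺) + neutrino (νₑ)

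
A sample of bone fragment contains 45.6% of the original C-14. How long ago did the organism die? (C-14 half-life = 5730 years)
Age = t½ × log₂(1/ratio) = 6491 years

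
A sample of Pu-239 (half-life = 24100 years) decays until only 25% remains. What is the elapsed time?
t = t½ × log₂(N₀/N) = 48200 years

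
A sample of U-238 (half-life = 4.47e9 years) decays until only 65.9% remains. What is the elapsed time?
t = t½ × log₂(N₀/N) = 2.689e9 years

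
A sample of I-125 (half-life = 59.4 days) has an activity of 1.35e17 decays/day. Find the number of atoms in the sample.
N = A/λ = 1.157e19 atoms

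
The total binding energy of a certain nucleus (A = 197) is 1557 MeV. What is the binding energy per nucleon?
B.E./A = 1557/197 = 7.904 MeV/nucleon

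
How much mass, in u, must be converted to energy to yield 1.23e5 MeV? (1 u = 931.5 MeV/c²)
m = E/c² = 132 u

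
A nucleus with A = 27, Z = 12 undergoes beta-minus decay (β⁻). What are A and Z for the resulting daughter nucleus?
Daughter: A = 27, Z = 13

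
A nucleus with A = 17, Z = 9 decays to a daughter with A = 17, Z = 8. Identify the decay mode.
ΔA = 0, ΔZ = -1 ⇒ beta-plus decay (β⁺) or electron capture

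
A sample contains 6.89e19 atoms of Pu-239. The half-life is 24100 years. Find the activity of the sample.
A = λN = 1.982e15 decays/year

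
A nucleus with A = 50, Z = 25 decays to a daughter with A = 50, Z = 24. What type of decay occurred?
ΔA = 0, ΔZ = -1 ⇒ beta-plus decay (β⁺) or electron capture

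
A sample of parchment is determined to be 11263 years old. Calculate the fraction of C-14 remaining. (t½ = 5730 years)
N/N₀ = (1/2)^(t/t½) = 0.256 = 25.6%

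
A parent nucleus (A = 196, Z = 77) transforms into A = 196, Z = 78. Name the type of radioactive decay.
ΔA = 0, ΔZ = +1 ⇒ beta-minus decay (β⁻)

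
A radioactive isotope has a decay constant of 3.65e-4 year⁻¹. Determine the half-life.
t½ = ln(2)/λ = 1899 years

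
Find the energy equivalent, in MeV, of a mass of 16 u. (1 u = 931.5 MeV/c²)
E = mc² = 14900 MeV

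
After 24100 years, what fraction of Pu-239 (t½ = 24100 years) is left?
N/N₀ = (1/2)^(t/t½) = 0.5 = 50%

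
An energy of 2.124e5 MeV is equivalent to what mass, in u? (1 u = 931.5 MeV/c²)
m = E/c² = 228 u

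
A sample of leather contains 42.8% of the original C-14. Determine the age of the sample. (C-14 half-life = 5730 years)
Age = t½ × log₂(1/ratio) = 7015 years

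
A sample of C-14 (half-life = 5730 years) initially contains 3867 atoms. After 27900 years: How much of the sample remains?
N = N₀(1/2)^(t/t½) = 132.3 atoms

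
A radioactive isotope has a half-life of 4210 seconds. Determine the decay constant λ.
λ = ln(2)/t½ = 1.646e-4 second⁻¹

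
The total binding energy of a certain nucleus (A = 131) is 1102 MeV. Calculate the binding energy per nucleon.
B.E./A = 1102/131 = 8.412 MeV/nucleon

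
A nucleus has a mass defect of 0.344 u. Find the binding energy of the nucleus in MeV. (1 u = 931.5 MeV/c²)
B.E. = Δm × 931.5 = 320.4 MeV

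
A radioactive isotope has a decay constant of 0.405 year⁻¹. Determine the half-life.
t½ = ln(2)/λ = 1.711 years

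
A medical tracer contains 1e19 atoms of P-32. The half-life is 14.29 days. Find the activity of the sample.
A = λN = 4.851e17 decays/day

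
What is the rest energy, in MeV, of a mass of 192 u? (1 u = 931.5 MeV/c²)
E = mc² = 1.788e5 MeV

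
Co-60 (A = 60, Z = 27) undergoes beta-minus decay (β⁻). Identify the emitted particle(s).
β⁻: electron (e⁻) + antineutrino (ν̄ₑ)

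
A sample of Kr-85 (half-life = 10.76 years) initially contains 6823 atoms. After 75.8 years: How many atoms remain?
N = N₀(1/2)^(t/t½) = 51.68 atoms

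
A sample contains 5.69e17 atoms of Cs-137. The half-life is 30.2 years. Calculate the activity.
A = λN = 1.306e16 decays/year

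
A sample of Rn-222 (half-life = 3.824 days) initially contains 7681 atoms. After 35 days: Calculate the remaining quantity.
N = N₀(1/2)^(t/t½) = 13.5 atoms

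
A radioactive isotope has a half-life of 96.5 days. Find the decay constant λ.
λ = ln(2)/t½ = 0.007183 day⁻¹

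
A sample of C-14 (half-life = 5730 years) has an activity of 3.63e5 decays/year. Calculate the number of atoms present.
N = A/λ = 3.001e9 atoms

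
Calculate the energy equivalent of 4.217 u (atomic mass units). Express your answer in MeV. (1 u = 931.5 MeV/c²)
E = mc² = 3928 MeV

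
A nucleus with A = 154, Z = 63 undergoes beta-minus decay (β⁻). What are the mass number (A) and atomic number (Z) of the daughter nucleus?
Daughter: A = 154, Z = 64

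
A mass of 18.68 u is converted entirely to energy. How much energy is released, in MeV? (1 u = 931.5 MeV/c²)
E = mc² = 17400 MeV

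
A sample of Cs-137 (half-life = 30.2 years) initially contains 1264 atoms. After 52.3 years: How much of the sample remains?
N = N₀(1/2)^(t/t½) = 380.6 atoms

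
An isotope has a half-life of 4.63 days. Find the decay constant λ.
λ = ln(2)/t½ = 0.1497 day⁻¹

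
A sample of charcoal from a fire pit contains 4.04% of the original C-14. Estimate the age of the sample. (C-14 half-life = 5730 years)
Age = t½ × log₂(1/ratio) = 26530 years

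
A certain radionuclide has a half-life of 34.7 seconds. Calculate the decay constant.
λ = ln(2)/t½ = 0.01998 second⁻¹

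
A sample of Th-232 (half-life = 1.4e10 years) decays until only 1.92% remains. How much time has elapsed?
t = t½ × log₂(N₀/N) = 7.984e10 years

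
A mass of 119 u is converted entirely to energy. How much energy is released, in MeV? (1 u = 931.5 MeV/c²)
E = mc² = 1.108e5 MeV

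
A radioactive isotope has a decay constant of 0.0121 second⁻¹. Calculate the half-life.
t½ = ln(2)/λ = 57.28 seconds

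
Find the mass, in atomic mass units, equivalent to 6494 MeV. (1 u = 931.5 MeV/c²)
m = E/c² = 6.972 u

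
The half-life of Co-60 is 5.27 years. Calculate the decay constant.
λ = ln(2)/t½ = 0.1315 year⁻¹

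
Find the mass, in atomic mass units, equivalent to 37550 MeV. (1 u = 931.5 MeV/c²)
m = E/c² = 40.31 u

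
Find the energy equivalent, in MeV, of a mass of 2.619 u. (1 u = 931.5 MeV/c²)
E = mc² = 2440 MeV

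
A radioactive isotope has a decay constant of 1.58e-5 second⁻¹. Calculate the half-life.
t½ = ln(2)/λ = 43870 seconds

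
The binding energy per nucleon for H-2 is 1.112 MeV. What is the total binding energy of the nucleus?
B.E. = 1.112 × 2 = 2.224 MeV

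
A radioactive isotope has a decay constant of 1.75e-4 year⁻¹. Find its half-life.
t½ = ln(2)/λ = 3961 years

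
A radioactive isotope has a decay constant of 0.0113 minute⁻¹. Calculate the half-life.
t½ = ln(2)/λ = 61.34 minutes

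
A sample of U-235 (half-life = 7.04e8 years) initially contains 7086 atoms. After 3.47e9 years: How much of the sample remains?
N = N₀(1/2)^(t/t½) = 232.6 atoms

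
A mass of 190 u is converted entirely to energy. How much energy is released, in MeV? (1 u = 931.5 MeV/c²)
E = mc² = 1.77e5 MeV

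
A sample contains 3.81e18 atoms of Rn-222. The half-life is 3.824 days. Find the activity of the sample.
A = λN = 6.906e17 decays/day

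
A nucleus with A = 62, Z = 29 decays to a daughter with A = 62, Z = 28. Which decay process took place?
ΔA = 0, ΔZ = -1 ⇒ beta-plus decay (β⁺) or electron capture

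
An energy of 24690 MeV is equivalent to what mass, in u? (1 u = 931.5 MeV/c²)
m = E/c² = 26.51 u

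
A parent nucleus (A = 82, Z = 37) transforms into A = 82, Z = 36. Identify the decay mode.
ΔA = 0, ΔZ = -1 ⇒ beta-plus decay (β⁺) or electron capture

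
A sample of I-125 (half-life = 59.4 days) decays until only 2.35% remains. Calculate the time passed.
t = t½ × log₂(N₀/N) = 321.4 days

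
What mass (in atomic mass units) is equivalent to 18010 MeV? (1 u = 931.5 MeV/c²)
m = E/c² = 19.33 u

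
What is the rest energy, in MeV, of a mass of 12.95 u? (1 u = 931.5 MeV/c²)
E = mc² = 12060 MeV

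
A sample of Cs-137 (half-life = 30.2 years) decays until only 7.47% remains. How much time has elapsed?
t = t½ × log₂(N₀/N) = 113 years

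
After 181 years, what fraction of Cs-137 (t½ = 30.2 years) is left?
N/N₀ = (1/2)^(t/t½) = 0.0157 = 1.57%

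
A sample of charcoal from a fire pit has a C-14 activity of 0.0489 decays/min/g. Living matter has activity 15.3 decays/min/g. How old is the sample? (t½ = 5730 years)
Age = t½ × log₂(A₀/A) = 47500 years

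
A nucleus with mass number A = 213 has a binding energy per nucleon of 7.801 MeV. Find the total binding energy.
B.E. = 7.801 × 213 = 1662 MeV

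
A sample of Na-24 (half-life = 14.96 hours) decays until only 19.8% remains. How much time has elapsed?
t = t½ × log₂(N₀/N) = 34.95 hours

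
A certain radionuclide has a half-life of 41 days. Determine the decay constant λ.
λ = ln(2)/t½ = 0.01691 day⁻¹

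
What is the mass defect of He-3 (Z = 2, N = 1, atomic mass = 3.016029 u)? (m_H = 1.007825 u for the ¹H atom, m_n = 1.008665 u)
Δm = Z·m_H + N·m_n − M = 0.008286 u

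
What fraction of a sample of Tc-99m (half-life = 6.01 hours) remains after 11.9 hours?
N/N₀ = (1/2)^(t/t½) = 0.2535 = 25.3%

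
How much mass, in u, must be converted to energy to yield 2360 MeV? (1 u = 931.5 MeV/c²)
m = E/c² = 2.534 u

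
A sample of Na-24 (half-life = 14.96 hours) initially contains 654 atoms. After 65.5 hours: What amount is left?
N = N₀(1/2)^(t/t½) = 31.45 atoms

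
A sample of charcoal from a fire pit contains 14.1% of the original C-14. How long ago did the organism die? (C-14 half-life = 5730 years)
Age = t½ × log₂(1/ratio) = 16190 years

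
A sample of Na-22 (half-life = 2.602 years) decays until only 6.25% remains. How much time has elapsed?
t = t½ × log₂(N₀/N) = 10.41 years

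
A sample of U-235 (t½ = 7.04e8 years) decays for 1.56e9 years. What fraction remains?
N/N₀ = (1/2)^(t/t½) = 0.2153 = 21.5%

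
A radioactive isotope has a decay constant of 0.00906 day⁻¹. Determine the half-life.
t½ = ln(2)/λ = 76.51 days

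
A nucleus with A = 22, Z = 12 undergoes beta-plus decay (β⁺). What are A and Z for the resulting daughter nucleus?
Daughter: A = 22, Z = 11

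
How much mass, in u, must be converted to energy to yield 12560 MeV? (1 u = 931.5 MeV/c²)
m = E/c² = 13.48 u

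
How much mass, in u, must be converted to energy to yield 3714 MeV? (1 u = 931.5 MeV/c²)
m = E/c² = 3.987 u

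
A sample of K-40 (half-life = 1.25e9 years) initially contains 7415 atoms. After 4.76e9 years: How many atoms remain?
N = N₀(1/2)^(t/t½) = 529.4 atoms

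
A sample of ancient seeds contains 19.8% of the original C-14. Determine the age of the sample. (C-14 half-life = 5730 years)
Age = t½ × log₂(1/ratio) = 13390 years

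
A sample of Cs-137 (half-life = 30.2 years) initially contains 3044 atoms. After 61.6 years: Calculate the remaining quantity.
N = N₀(1/2)^(t/t½) = 740.3 atoms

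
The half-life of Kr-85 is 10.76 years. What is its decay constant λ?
λ = ln(2)/t½ = 0.06442 year⁻¹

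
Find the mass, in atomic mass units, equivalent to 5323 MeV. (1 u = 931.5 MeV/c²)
m = E/c² = 5.714 u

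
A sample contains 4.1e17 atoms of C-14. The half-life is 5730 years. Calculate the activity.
A = λN = 4.96e13 decays/year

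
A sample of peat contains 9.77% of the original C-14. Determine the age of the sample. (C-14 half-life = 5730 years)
Age = t½ × log₂(1/ratio) = 19230 years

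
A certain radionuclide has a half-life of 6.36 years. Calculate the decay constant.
λ = ln(2)/t½ = 0.109 year⁻¹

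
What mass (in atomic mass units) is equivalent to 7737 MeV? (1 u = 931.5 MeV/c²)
m = E/c² = 8.306 u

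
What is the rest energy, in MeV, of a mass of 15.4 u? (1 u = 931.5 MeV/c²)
E = mc² = 14350 MeV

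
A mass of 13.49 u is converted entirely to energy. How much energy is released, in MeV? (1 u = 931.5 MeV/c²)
E = mc² = 12570 MeV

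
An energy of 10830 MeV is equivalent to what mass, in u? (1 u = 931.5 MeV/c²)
m = E/c² = 11.63 u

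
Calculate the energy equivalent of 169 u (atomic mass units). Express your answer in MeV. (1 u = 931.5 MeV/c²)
E = mc² = 1.574e5 MeV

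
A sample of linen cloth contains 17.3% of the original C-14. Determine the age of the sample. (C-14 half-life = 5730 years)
Age = t½ × log₂(1/ratio) = 14500 years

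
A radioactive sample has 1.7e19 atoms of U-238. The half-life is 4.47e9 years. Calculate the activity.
A = λN = 2.636e9 decays/year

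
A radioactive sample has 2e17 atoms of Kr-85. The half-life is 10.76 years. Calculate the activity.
A = λN = 1.288e16 decays/year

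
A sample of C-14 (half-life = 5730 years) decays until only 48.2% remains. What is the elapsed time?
t = t½ × log₂(N₀/N) = 6033 years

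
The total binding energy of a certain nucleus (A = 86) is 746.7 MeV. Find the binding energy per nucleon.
B.E./A = 746.7/86 = 8.683 MeV/nucleon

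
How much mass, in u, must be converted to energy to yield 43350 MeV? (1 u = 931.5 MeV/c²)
m = E/c² = 46.54 u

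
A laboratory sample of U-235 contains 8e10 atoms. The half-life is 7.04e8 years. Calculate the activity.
A = λN = 78.77 decays/year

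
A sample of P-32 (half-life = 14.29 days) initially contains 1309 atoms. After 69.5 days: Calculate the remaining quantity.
N = N₀(1/2)^(t/t½) = 44.96 atoms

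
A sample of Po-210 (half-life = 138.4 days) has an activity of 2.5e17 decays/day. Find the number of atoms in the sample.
N = A/λ = 4.992e19 atoms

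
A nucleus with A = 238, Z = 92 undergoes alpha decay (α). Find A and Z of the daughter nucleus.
Daughter: A = 234, Z = 90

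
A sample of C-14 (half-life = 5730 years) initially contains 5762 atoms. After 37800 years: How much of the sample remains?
N = N₀(1/2)^(t/t½) = 59.53 atoms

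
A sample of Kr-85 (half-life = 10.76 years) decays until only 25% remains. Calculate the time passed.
t = t½ × log₂(N₀/N) = 21.52 years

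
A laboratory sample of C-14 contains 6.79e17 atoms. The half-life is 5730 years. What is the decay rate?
A = λN = 8.214e13 decays/year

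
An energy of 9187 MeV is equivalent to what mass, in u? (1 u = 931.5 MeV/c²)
m = E/c² = 9.863 u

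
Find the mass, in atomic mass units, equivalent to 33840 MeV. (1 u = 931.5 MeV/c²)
m = E/c² = 36.33 u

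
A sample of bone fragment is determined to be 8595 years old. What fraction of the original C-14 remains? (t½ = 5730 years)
N/N₀ = (1/2)^(t/t½) = 0.3536 = 35.4%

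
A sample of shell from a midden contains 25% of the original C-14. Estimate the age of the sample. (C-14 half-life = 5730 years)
Age = t½ × log₂(1/ratio) = 11460 years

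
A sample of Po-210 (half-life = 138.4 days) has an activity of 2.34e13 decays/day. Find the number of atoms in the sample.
N = A/λ = 4.672e15 atoms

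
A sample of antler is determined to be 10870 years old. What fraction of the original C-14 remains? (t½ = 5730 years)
N/N₀ = (1/2)^(t/t½) = 0.2685 = 26.8%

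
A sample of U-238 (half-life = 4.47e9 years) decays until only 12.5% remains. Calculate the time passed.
t = t½ × log₂(N₀/N) = 1.341e10 years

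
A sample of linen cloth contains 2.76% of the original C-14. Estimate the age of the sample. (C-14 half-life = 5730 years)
Age = t½ × log₂(1/ratio) = 29680 years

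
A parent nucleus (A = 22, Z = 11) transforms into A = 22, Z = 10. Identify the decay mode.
ΔA = 0, ΔZ = -1 ⇒ beta-plus decay (β⁺) or electron capture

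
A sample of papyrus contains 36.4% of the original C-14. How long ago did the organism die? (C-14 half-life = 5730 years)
Age = t½ × log₂(1/ratio) = 8354 years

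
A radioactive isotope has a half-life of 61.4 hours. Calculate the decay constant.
λ = ln(2)/t½ = 0.01129 hour⁻¹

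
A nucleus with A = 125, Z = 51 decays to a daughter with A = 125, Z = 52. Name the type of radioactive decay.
ΔA = 0, ΔZ = +1 ⇒ beta-minus decay (β⁻)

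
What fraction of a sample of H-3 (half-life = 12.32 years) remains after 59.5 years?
N/N₀ = (1/2)^(t/t½) = 0.03517 = 3.52%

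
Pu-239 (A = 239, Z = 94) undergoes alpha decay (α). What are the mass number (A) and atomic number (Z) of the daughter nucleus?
Daughter: A = 235, Z = 92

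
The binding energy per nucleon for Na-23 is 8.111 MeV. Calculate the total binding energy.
B.E. = 8.111 × 23 = 186.6 MeV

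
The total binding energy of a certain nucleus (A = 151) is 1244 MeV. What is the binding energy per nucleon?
B.E./A = 1244/151 = 8.238 MeV/nucleon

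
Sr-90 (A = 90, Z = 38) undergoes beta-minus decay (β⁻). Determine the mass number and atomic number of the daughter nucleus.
Daughter: A = 90, Z = 39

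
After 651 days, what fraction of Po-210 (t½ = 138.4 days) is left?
N/N₀ = (1/2)^(t/t½) = 0.03837 = 3.84%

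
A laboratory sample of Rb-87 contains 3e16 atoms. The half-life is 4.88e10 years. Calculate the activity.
A = λN = 4.261e5 decays/year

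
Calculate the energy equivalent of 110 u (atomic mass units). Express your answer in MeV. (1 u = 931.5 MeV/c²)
E = mc² = 1.025e5 MeV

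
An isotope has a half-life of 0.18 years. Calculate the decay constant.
λ = ln(2)/t½ = 3.851 year⁻¹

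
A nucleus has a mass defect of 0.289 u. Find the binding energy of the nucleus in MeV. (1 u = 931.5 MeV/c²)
B.E. = Δm × 931.5 = 269.2 MeV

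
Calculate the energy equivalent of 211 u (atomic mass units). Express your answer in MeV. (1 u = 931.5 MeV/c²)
E = mc² = 1.965e5 MeV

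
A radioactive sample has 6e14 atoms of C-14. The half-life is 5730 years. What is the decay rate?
A = λN = 7.258e10 decays/year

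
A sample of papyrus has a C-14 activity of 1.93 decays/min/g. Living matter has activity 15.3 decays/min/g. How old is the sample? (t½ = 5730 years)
Age = t½ × log₂(A₀/A) = 17110 years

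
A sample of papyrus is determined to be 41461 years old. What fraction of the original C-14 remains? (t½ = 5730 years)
N/N₀ = (1/2)^(t/t½) = 0.006635 = 0.663%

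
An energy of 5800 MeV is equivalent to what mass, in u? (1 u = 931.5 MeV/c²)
m = E/c² = 6.227 u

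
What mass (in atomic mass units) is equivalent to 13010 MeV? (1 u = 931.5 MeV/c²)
m = E/c² = 13.97 u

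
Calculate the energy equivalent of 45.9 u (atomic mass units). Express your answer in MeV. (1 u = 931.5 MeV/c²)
E = mc² = 42760 MeV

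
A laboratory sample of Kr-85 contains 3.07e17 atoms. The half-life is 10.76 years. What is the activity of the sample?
A = λN = 1.978e16 decays/year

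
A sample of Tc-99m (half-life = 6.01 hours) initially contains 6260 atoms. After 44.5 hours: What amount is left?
N = N₀(1/2)^(t/t½) = 36.95 atoms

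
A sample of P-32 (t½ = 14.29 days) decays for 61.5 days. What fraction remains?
N/N₀ = (1/2)^(t/t½) = 0.05064 = 5.06%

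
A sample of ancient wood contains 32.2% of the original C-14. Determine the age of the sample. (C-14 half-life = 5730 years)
Age = t½ × log₂(1/ratio) = 9368 years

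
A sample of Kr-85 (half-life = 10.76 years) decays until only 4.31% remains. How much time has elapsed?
t = t½ × log₂(N₀/N) = 48.81 years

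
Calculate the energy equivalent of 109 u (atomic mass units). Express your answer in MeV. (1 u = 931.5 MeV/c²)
E = mc² = 1.015e5 MeV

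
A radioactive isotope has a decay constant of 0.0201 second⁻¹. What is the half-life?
t½ = ln(2)/λ = 34.48 seconds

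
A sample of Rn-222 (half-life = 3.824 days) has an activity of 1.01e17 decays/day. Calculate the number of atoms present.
N = A/λ = 5.572e17 atoms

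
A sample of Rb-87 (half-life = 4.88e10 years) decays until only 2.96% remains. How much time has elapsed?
t = t½ × log₂(N₀/N) = 2.478e11 years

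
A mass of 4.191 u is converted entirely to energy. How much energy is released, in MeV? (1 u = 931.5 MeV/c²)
E = mc² = 3904 MeV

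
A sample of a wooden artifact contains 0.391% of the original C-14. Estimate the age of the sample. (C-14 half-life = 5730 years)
Age = t½ × log₂(1/ratio) = 45830 years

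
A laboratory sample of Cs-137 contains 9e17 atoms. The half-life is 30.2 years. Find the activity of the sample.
A = λN = 2.066e16 decays/year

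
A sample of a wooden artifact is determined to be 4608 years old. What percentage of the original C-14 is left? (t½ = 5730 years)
N/N₀ = (1/2)^(t/t½) = 0.5727 = 57.3%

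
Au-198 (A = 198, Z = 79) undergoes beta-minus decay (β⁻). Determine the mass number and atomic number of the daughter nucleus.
Daughter: A = 198, Z = 80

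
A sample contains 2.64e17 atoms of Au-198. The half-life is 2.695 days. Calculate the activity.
A = λN = 6.79e16 decays/day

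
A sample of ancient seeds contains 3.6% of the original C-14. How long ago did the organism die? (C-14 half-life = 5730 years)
Age = t½ × log₂(1/ratio) = 27480 years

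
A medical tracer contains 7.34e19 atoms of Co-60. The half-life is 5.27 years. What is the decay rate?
A = λN = 9.654e18 decays/year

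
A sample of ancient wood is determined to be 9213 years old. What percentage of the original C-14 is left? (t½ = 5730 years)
N/N₀ = (1/2)^(t/t½) = 0.3281 = 32.8%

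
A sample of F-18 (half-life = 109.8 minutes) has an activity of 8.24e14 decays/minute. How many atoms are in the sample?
N = A/λ = 1.305e17 atoms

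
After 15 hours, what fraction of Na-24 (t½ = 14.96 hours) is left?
N/N₀ = (1/2)^(t/t½) = 0.4991 = 49.9%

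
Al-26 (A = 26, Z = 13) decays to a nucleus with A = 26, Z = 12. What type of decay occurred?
ΔA = 0, ΔZ = -1 ⇒ beta-plus decay (β⁺) or electron capture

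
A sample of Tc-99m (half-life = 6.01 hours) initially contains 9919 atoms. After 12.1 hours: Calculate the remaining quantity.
N = N₀(1/2)^(t/t½) = 2457 atoms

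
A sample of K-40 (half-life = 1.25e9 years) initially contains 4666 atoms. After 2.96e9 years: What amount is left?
N = N₀(1/2)^(t/t½) = 903.9 atoms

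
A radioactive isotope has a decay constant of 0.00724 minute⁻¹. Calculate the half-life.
t½ = ln(2)/λ = 95.74 minutes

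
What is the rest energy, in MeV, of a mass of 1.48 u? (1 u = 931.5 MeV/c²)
E = mc² = 1379 MeV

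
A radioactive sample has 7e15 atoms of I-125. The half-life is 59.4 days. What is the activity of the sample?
A = λN = 8.168e13 decays/day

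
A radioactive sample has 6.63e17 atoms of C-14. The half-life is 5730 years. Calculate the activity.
A = λN = 8.02e13 decays/year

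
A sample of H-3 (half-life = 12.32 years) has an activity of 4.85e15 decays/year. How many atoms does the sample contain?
N = A/λ = 8.62e16 atoms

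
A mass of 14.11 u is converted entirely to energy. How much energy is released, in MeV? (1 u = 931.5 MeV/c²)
E = mc² = 13140 MeV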